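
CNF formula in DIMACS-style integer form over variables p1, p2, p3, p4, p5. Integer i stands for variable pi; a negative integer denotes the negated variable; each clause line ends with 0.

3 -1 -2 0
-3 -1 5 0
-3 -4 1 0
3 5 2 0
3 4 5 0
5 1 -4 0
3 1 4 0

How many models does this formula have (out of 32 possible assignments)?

12

Case analysis on p3 and p1:
  p3=T, p1=T: remaining (p2,p4,p5) ∈ {(F,F,T); (F,T,T); (T,F,T); (T,T,T)} — 4.
  p3=T, p1=F: remaining (p2,p4,p5) ∈ {(F,F,F); (F,F,T); (T,F,F); (T,F,T)} — 4.
  p3=F, p1=T: remaining (p2,p4,p5) ∈ {(F,F,T); (F,T,T)} — 2.
  p3=F, p1=F: remaining (p2,p4,p5) ∈ {(F,T,T); (T,T,T)} — 2.
Total: 4 + 4 + 2 + 2 = 12.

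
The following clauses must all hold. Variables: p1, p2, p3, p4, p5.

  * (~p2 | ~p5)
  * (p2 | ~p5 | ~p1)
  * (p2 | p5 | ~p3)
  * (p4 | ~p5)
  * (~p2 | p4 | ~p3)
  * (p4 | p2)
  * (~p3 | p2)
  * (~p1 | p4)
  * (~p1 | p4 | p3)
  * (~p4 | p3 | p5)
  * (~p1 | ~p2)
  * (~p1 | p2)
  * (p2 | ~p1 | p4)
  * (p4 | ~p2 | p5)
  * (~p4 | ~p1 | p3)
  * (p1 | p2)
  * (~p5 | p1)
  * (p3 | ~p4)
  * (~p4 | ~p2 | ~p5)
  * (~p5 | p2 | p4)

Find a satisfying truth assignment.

p1 = False, p2 = True, p3 = True, p4 = True, p5 = False

Check each clause:
  1. (~p2 | ~p5) — ~p5 is true.
  2. (~p1 | ~p5 | p2) — p2 is true.
  3. (p5 | ~p3 | p2) — p2 is true.
  4. (~p5 | p4) — ~p5 is true.
  5. (p4 | ~p2 | ~p3) — p4 is true.
  6. (p4 | p2) — p2 is true.
  7. (~p3 | p2) — p2 is true.
  8. (p4 | ~p1) — p4 is true.
  9. (p4 | ~p1 | p3) — p3 is true.
  10. (~p4 | p3 | p5) — p3 is true.
  11. (~p1 | ~p2) — ~p1 is true.
  12. (p2 | ~p1) — p2 is true.
  13. (p4 | p2 | ~p1) — p2 is true.
  14. (p4 | p5 | ~p2) — p4 is true.
  15. (~p4 | p3 | ~p1) — p3 is true.
  16. (p2 | p1) — p2 is true.
  17. (~p5 | p1) — ~p5 is true.
  18. (p3 | ~p4) — p3 is true.
  19. (~p2 | ~p5 | ~p4) — ~p5 is true.
  20. (~p5 | p2 | p4) — p2 is true.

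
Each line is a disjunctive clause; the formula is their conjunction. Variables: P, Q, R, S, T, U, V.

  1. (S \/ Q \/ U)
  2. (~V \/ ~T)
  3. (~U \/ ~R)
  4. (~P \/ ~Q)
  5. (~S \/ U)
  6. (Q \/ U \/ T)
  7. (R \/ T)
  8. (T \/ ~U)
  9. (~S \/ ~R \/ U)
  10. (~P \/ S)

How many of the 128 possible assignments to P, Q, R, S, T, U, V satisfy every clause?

9

Split on U, then S.
  U=T, S=T: remaining (P,Q,R,T,V) ∈ {(F,F,F,T,F); (F,T,F,T,F); (T,F,F,T,F)} — 3.
  U=T, S=F: remaining (P,Q,R,T,V) ∈ {(F,F,F,T,F); (F,T,F,T,F)} — 2.
  U=F, S=T: a clause becomes empty — 0.
  U=F, S=F: remaining (P,Q,R,T,V) ∈ {(F,T,F,T,F); (F,T,T,F,F); (F,T,T,F,T); (F,T,T,T,F)} — 4.
Total: 3 + 2 + 0 + 4 = 9.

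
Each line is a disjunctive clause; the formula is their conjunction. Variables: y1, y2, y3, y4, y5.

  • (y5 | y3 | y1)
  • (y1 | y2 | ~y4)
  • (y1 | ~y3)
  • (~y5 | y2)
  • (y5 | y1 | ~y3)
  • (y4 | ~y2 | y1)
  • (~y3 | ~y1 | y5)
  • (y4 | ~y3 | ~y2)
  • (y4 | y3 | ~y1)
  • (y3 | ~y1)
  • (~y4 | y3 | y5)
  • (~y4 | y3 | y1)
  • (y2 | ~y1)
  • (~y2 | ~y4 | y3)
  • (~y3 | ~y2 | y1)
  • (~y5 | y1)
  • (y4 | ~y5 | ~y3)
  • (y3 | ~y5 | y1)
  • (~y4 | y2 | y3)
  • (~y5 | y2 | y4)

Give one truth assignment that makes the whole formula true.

y1=True, y2=True, y3=True, y4=True, y5=True

Set y1 = True and propagate.
  then y3 is forced to True.
  then y5 is forced to True.
  then y2 is forced to True.
  then y4 is forced to True.
Every clause has at least one true literal under this assignment.
Check each clause:
  1. (y3 | y1 | y5) — y1 is true.
  2. (~y4 | y1 | y2) — y1 is true.
  3. (~y3 | y1) — y1 is true.
  4. (y2 | ~y5) — y2 is true.
  5. (y1 | ~y3 | y5) — y1 is true.
  6. (y4 | y1 | ~y2) — y1 is true.
  7. (y5 | ~y1 | ~y3) — y5 is true.
  8. (y4 | ~y3 | ~y2) — y4 is true.
  9. (y3 | y4 | ~y1) — y3 is true.
  10. (y3 | ~y1) — y3 is true.
  11. (~y4 | y3 | y5) — y3 is true.
  12. (y1 | y3 | ~y4) — y1 is true.
  13. (~y1 | y2) — y2 is true.
  14. (y3 | ~y2 | ~y4) — y3 is true.
  15. (y1 | ~y2 | ~y3) — y1 is true.
  16. (y1 | ~y5) — y1 is true.
  17. (~y3 | ~y5 | y4) — y4 is true.
  18. (y1 | y3 | ~y5) — y3 is true.
  19. (y3 | ~y4 | y2) — y2 is true.
  20. (y4 | y2 | ~y5) — y2 is true.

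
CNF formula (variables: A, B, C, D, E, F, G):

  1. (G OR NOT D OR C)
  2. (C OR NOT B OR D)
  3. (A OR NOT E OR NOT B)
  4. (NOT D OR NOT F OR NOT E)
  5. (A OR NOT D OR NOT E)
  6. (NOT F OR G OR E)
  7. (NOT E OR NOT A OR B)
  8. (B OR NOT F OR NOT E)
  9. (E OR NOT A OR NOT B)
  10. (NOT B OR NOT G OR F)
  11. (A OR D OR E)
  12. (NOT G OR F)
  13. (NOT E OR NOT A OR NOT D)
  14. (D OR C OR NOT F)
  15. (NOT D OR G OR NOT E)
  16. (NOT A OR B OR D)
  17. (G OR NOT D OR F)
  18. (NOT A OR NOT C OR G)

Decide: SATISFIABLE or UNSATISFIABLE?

SATISFIABLE

Try A = False.
Branch on B: take B = False.
Branch on C: take C = True.
For the remaining variables, D = False, E = True, F = False, G = False works.
Every clause has at least one true literal under this assignment.
So A = False  B = False  C = True  D = False  E = True  F = False  G = False is a satisfying assignment.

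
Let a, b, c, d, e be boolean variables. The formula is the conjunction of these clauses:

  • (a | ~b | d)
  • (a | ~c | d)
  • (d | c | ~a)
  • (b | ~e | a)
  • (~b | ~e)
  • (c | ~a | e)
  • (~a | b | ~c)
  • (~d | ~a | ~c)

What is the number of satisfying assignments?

7

Case analysis on a and c:
  a=1, c=1: remaining (b,d,e) ∈ {(1,0,0)} — 1.
  a=1, c=0: remaining (b,d,e) ∈ {(0,1,1)} — 1.
  a=0, c=1: remaining (b,d,e) ∈ {(0,1,0); (1,1,0)} — 2.
  a=0, c=0: remaining (b,d,e) ∈ {(0,0,0); (0,1,0); (1,1,0)} — 3.
Total: 1 + 1 + 2 + 3 = 7.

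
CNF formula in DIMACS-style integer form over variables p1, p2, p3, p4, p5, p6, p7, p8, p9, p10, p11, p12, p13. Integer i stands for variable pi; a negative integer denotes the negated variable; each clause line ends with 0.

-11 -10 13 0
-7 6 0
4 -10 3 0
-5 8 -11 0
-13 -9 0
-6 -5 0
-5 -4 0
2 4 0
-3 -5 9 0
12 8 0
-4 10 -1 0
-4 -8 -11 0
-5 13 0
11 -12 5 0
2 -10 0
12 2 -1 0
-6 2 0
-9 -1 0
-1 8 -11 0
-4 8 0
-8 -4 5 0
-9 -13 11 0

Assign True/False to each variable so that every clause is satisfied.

Pure literal: p2 appears only positively; assign p2 = True.
p7 occurs only negated in the remaining clauses — set p7 = False.
Set p1 = True and propagate.
  then p9 is forced to False.
The remaining clauses are satisfied by p3 = True, p4 = False, p5 = False, p6 = True, p8 = True, p10 = True, p11 = True, p12 = False, p13 = True.

p1=True  p2=True  p3=True  p4=False  p5=False  p6=True  p7=False  p8=True  p9=False  p10=True  p11=True  p12=False  p13=True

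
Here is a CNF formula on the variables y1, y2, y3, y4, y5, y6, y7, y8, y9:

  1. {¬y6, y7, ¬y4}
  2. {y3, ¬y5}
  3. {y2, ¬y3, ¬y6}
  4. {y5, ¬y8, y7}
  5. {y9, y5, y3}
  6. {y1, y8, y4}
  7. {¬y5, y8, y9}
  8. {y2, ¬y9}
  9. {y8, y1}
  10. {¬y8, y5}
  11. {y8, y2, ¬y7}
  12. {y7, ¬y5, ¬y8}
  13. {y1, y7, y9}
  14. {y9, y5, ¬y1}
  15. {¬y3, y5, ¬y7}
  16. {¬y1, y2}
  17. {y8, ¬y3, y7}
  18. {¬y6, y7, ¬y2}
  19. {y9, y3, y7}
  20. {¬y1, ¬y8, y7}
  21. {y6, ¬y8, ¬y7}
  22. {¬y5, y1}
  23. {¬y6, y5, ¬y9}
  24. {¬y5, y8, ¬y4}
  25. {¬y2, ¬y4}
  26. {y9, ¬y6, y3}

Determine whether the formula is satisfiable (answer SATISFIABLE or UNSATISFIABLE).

Try y1 = True.
  then y2 is forced to True.
  then y4 is forced to False.
Try y3 = True.
Set y5 = True and propagate.
The remaining clauses are satisfied by y6 = False, y7 = True, y8 = False, y9 = True.
So y1=T  y2=T  y3=T  y4=F  y5=T  y6=F  y7=T  y8=F  y9=T is a satisfying assignment.

SATISFIABLE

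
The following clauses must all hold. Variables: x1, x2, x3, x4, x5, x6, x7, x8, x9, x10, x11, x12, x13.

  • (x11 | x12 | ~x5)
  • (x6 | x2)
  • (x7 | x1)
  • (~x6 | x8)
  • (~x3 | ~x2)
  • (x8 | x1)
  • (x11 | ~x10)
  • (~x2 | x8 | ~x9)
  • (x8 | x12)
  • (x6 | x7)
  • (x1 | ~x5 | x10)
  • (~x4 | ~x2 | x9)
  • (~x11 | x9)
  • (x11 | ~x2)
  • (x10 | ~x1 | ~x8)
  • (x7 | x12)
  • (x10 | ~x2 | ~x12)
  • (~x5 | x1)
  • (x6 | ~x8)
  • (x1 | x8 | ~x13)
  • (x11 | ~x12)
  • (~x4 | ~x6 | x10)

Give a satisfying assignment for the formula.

x1 = 1  x2 = 1  x3 = 0  x4 = 1  x5 = 1  x6 = 1  x7 = 1  x8 = 1  x9 = 1  x10 = 1  x11 = 1  x12 = 0  x13 = 0

Pure literal: x3 appears only negated; assign x3 = False.
Pure literal: x7 appears only positively; assign x7 = True.
Branch on x1: take x1 = True.
Set x2 = True and propagate.
  then x11 is forced to True.
  then x9 is forced to True.
  then x8 is forced to True.
  then x10 is forced to True.
  then x6 is forced to True.
x4, x5, x12, x13 are now unconstrained; take x4 = True, x5 = True, x12 = False, x13 = False.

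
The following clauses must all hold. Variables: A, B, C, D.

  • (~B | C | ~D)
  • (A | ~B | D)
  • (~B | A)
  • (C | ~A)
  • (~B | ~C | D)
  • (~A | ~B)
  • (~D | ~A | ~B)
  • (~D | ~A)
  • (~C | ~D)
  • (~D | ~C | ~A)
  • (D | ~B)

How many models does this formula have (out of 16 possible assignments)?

4

Satisfying assignments:
  A=0 B=0 C=0 D=0
  A=0 B=0 C=0 D=1
  A=0 B=0 C=1 D=0
  A=1 B=0 C=1 D=0
That's 4 in total.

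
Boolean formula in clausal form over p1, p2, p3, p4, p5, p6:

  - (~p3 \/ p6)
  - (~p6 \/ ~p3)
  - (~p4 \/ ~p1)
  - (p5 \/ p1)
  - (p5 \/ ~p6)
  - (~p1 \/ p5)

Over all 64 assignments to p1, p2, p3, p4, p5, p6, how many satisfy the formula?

12

Case analysis on p1 and p5:
  p1=1, p5=1: remaining (p2,p3,p4,p6) ∈ {(0,0,0,0); (0,0,0,1); (1,0,0,0); (1,0,0,1)} — 4.
  p1=1, p5=0: a clause becomes empty — 0.
  p1=0, p5=1: forces p3=0; p2, p4, p6 free → 2^3 = 8.
  p1=0, p5=0: a clause becomes empty — 0.
Total: 4 + 0 + 8 + 0 = 12.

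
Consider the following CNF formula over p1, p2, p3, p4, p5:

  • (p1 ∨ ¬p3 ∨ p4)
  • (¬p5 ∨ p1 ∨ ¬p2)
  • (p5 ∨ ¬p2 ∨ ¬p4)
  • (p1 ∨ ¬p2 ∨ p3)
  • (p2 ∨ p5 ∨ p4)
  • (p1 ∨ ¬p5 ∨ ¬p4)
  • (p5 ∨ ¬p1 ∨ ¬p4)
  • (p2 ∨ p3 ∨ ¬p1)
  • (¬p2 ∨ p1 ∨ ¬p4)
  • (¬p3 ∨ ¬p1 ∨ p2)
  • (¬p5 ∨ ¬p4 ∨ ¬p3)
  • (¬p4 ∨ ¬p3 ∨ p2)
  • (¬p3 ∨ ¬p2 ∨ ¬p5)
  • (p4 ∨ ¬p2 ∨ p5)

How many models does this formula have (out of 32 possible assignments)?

Satisfying assignments:
  p1=F p2=F p3=F p4=F p5=T
  p1=F p2=F p3=F p4=T p5=F
  p1=T p2=T p3=F p4=F p5=T
  p1=T p2=T p3=F p4=T p5=T
Count: 4.

4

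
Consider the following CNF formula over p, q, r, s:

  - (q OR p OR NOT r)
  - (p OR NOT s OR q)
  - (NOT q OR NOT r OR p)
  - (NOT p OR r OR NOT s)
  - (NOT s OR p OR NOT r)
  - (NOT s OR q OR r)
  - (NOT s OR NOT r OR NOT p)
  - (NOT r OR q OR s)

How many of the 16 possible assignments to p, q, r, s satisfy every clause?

6

Satisfying assignments:
  p=F q=F r=F s=F
  p=F q=T r=F s=F
  p=F q=T r=F s=T
  p=T q=F r=F s=F
  p=T q=T r=F s=F
  p=T q=T r=T s=F
That's 6 in total.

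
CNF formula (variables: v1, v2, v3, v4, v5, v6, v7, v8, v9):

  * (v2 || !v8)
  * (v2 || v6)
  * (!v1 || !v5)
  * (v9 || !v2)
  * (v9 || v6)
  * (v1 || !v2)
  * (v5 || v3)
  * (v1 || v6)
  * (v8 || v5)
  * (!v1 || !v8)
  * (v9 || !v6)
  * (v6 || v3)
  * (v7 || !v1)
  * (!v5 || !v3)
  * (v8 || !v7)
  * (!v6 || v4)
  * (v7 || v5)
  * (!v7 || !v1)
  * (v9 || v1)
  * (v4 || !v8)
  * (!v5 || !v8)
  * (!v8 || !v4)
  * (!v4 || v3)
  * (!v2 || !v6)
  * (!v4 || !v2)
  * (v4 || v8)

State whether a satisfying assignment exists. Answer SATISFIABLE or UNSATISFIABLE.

UNSATISFIABLE

v8 = True:
  propagation gives v2=True, v9=True, v1=True; an empty clause results — contradiction.
v8 = False:
  propagation gives v5=True, v1=False, v2=False, v6=True; an empty clause results — contradiction.
Every branch closes, so no satisfying assignment exists.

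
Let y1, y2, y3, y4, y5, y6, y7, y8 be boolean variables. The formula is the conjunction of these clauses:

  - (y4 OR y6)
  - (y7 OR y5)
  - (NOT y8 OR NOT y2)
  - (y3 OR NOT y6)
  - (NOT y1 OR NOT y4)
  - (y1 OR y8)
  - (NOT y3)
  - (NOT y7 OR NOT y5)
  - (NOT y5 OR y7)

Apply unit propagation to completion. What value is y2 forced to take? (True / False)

False

(NOT y3) stands alone — y3 = False.
(y3 OR NOT y6): since y3 = False, the clause reduces to (NOT y6). y6 = False.
(y4 OR y6): since y6 = False, the clause reduces to (y4). y4 = True.
In (NOT y1 OR NOT y4), NOT y4 is now false; NOT y1 must hold, so y1 = False.
In (y1 OR y8), y1 is now false; y8 must hold, so y8 = True.
(NOT y8 OR NOT y2) with y8 = True leaves only NOT y2, so y2 = False.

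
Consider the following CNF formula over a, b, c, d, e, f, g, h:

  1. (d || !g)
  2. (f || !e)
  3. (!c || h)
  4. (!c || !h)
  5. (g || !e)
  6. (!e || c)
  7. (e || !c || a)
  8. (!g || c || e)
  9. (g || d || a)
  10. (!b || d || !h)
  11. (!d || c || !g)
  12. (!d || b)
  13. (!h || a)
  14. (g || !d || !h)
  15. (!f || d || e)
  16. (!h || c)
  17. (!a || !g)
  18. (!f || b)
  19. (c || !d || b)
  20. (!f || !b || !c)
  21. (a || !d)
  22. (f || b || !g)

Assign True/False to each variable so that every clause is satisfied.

Set a = True and propagate.
  then g is forced to False.
  then e is forced to False.
Set b = True and propagate.
Try c = False.
  then h is forced to False.
For the remaining variables, d = False, f = False works.
Every clause has at least one true literal under this assignment.

a=T, b=T, c=F, d=F, e=F, f=F, g=F, h=F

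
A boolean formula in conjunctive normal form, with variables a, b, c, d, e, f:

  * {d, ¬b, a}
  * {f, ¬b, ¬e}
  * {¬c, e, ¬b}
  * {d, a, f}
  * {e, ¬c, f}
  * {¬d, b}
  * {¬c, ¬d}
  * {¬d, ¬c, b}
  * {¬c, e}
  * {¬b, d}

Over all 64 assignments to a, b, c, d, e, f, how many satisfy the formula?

Split on b, then d.
  b=T, d=T: a free; 3 ways for (c,e,f) × 2^1 = 6.
  b=T, d=F: a clause becomes empty — 0.
  b=F, d=T: a clause becomes empty — 0.
  b=F, d=F: 9 of the 16 assignments to (a,c,e,f) work.
Total: 6 + 0 + 0 + 9 = 15.

15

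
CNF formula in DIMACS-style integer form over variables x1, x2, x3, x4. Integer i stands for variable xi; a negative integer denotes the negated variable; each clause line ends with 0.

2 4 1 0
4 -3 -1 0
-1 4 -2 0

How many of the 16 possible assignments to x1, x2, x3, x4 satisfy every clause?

11

Split on x1, then x4.
  x1=1, x4=1: remaining (x2,x3) ∈ {(0,0); (0,1); (1,0); (1,1)} — 4.
  x1=1, x4=0: remaining (x2,x3) ∈ {(0,0)} — 1.
  x1=0, x4=1: remaining (x2,x3) ∈ {(0,0); (0,1); (1,0); (1,1)} — 4.
  x1=0, x4=0: remaining (x2,x3) ∈ {(1,0); (1,1)} — 2.
Total: 4 + 1 + 4 + 2 = 11.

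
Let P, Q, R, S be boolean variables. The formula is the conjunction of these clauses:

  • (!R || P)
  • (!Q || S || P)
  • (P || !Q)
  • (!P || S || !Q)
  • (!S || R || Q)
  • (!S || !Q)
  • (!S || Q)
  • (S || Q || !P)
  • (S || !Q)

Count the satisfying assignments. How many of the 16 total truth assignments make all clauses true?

1

Satisfying assignments:
  P=F Q=F R=F S=F
That's 1 in total.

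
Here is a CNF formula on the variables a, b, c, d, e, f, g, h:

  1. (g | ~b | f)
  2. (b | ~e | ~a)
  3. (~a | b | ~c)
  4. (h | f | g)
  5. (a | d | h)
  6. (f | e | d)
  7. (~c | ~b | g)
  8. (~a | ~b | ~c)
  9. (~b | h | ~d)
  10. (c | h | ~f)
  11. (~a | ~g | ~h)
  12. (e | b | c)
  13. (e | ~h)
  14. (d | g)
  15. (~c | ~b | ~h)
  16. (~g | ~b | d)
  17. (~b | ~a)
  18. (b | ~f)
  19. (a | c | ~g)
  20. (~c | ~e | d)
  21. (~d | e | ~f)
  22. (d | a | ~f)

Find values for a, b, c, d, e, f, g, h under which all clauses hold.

a = 0, b = 0, c = 1, d = 1, e = 1, f = 0, g = 1, h = 0

Check each clause:
  1. (g | f | ~b) — g is true.
  2. (~e | ~a | b) — ~a is true.
  3. (b | ~c | ~a) — ~a is true.
  4. (h | f | g) — g is true.
  5. (d | a | h) — d is true.
  6. (d | f | e) — d is true.
  7. (g | ~c | ~b) — ~b is true.
  8. (~c | ~a | ~b) — ~a is true.
  9. (~d | h | ~b) — ~b is true.
  10. (h | c | ~f) — ~f is true.
  11. (~g | ~h | ~a) — ~h is true.
  12. (e | b | c) — c is true.
  13. (e | ~h) — ~h is true.
  14. (g | d) — d is true.
  15. (~b | ~c | ~h) — ~h is true.
  16. (~g | ~b | d) — d is true.
  17. (~a | ~b) — ~a is true.
  18. (b | ~f) — ~f is true.
  19. (a | c | ~g) — c is true.
  20. (d | ~c | ~e) — d is true.
  21. (e | ~d | ~f) — ~f is true.
  22. (a | d | ~f) — ~f is true.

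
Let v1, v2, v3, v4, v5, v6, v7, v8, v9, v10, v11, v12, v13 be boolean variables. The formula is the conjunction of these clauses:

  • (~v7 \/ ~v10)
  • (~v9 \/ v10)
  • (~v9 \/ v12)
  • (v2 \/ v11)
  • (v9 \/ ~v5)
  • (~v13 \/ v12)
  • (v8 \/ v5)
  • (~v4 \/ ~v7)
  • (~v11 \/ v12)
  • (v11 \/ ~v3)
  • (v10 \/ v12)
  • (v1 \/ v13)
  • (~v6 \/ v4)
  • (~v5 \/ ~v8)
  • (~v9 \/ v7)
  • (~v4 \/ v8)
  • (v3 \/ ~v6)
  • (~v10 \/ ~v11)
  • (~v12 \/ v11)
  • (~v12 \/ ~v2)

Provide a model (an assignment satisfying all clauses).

v1 = F, v2 = F, v3 = T, v4 = T, v5 = F, v6 = T, v7 = F, v8 = T, v9 = F, v10 = F, v11 = T, v12 = T, v13 = T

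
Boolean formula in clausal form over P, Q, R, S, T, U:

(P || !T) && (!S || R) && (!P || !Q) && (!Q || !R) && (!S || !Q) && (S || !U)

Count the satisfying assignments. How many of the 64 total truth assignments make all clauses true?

Split on Q, then S.
  Q=T, S=T: a clause becomes empty — 0.
  Q=T, S=F: remaining (P,R,T,U) ∈ {(F,F,F,F)} — 1.
  Q=F, S=T: U free; 3 ways for (P,R,T) × 2^1 = 6.
  Q=F, S=F: R free; 3 ways for (P,T,U) × 2^1 = 6.
Total: 0 + 1 + 6 + 6 = 13.

13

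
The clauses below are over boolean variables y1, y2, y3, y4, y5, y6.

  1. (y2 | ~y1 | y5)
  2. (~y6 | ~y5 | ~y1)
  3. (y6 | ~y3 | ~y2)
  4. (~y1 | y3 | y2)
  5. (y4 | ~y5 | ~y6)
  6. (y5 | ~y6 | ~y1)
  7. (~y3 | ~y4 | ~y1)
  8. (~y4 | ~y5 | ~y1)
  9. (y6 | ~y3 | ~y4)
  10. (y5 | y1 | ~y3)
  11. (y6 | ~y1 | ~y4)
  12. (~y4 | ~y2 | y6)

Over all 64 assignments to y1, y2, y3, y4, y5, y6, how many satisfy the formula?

Case analysis on y1 and y6:
  y1=1, y6=1: a clause becomes empty — 0.
  y1=1, y6=0: remaining (y2,y3,y4,y5) ∈ {(0,1,0,1); (1,0,0,0); (1,0,0,1)} — 3.
  y1=0, y6=1: y2 free; 4 ways for (y3,y4,y5) × 2^1 = 8.
  y1=0, y6=0: 7 of the 16 assignments to (y2,y3,y4,y5) work.
Total: 0 + 3 + 8 + 7 = 18.

18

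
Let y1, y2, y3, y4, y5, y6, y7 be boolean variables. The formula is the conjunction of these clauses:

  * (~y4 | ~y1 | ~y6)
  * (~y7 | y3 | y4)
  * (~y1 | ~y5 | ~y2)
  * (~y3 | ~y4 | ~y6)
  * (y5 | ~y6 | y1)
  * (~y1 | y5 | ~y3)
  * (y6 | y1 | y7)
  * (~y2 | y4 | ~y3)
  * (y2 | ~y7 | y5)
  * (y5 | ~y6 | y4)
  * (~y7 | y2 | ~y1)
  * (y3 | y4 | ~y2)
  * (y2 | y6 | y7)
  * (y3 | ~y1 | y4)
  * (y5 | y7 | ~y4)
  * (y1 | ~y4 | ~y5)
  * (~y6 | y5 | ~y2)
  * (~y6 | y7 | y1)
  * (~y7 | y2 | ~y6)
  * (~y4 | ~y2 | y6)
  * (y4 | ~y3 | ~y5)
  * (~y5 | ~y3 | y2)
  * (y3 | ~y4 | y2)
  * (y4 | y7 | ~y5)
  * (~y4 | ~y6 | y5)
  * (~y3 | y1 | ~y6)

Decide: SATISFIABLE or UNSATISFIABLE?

y4 = True:
  y6 = True:
    propagation gives y1=False, y3=False, y5=True; an empty clause results — contradiction.
  y6 = False:
    propagation gives y2=False, y7=True, y5=True, y1=False; an empty clause results — contradiction.
y4 = False:
  y2 = True:
    propagation gives y3=False; an empty clause results — contradiction.
  y2 = False:
    y7 = True:
      propagation gives y3=True, y5=True; contradiction.
    y7 = False:
      propagation gives y6=True, y5=True; contradiction.
Every branch closes, so no satisfying assignment exists.

UNSATISFIABLE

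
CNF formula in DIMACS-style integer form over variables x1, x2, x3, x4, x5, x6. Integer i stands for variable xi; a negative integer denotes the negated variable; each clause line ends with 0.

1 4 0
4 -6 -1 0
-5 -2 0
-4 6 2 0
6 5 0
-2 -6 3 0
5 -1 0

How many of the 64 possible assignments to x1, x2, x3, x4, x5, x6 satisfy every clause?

9

Case analysis on x6 and x1:
  x6=1, x1=1: remaining (x2,x3,x4,x5) ∈ {(0,0,1,1); (0,1,1,1)} — 2.
  x6=1, x1=0: 5 of the 16 assignments to (x2,x3,x4,x5) work.
  x6=0, x1=1: remaining (x2,x3,x4,x5) ∈ {(0,0,0,1); (0,1,0,1)} — 2.
  x6=0, x1=0: a clause becomes empty — 0.
Total: 2 + 5 + 2 + 0 = 9.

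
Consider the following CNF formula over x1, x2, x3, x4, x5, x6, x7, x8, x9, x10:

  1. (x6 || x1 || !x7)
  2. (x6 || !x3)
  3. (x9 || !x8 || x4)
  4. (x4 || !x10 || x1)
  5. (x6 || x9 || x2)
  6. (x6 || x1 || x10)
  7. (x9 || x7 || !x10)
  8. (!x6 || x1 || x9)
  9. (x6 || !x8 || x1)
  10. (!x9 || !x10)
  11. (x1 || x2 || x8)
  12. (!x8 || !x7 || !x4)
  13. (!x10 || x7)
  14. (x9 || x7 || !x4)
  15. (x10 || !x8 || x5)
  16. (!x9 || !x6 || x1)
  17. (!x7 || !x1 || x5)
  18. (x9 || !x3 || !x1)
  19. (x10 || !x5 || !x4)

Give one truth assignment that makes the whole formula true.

x1=True, x2=False, x3=False, x4=False, x5=True, x6=False, x7=False, x8=False, x9=True, x10=False

Pure literal: x3 appears only negated; assign x3 = False.
Set x1 = True and propagate.
Branch on x2: take x2 = False.
For the remaining variables, x4 = False, x5 = True, x6 = False, x7 = False, x8 = False, x9 = True, x10 = False works.
Every clause has at least one true literal under this assignment.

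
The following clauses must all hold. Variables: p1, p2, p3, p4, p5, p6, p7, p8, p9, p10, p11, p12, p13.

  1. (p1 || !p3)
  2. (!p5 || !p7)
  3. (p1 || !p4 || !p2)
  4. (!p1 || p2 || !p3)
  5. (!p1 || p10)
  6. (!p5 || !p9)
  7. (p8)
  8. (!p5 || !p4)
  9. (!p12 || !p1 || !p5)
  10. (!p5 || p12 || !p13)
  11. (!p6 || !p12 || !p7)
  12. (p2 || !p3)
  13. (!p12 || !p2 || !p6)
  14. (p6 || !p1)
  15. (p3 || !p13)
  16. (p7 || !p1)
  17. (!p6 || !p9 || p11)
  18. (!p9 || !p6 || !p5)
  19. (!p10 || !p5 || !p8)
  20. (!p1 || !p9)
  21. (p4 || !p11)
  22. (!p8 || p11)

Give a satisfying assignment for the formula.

The clause (p8) is unit: p8 must be True.
The clause (p11) is unit: p11 must be True.
(p4) is a unit clause, so p4 = True.
Unit propagation: (!p5) forces p5 = False.
p13 occurs only negated in the remaining clauses — set p13 = False.
Branch on p1: take p1 = False.
  then p3 is forced to False.
  then p2 is forced to False.
The remaining clauses are satisfied by p6 = False, p7 = False, p9 = True, p10 = False, p12 = True.
Every clause has at least one true literal under this assignment.

p1=F, p2=F, p3=F, p4=T, p5=F, p6=F, p7=F, p8=T, p9=T, p10=F, p11=T, p12=T, p13=F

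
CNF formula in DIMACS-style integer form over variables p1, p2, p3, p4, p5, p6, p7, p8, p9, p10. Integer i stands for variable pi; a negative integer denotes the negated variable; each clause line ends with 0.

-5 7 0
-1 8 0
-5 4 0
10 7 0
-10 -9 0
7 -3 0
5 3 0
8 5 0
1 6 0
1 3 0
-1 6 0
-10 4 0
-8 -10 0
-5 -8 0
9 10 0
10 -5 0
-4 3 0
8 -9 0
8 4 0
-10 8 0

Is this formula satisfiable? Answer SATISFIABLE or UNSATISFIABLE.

p6 occurs only positively in the remaining clauses — set p6 = True.
p7 occurs only positively in the remaining clauses — set p7 = True.
Set p1 = True and propagate.
  then p8 is forced to True.
  then p10 is forced to False.
  then p5 is forced to False.
  then p3 is forced to True.
  then p9 is forced to True.
p2, p4 are now unconstrained; take p2 = True, p4 = False.
Every clause has at least one true literal under this assignment.
So p1=T  p2=T  p3=T  p4=F  p5=F  p6=T  p7=T  p8=T  p9=T  p10=F is a satisfying assignment.

SATISFIABLE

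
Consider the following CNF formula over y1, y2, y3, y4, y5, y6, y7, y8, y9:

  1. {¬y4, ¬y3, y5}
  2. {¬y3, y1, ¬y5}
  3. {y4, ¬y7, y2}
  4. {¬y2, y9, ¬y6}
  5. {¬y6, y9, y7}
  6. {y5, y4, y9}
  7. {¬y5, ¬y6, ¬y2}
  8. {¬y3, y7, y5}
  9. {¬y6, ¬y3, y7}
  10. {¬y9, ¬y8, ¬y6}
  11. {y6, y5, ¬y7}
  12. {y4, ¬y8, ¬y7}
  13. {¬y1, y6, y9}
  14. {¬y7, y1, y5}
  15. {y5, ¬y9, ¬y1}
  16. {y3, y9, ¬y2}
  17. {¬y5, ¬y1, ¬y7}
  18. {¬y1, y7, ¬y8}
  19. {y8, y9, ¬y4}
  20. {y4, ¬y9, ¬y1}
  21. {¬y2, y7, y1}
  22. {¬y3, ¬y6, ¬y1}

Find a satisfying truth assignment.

y1=False, y2=False, y3=False, y4=True, y5=False, y6=True, y7=False, y8=False, y9=True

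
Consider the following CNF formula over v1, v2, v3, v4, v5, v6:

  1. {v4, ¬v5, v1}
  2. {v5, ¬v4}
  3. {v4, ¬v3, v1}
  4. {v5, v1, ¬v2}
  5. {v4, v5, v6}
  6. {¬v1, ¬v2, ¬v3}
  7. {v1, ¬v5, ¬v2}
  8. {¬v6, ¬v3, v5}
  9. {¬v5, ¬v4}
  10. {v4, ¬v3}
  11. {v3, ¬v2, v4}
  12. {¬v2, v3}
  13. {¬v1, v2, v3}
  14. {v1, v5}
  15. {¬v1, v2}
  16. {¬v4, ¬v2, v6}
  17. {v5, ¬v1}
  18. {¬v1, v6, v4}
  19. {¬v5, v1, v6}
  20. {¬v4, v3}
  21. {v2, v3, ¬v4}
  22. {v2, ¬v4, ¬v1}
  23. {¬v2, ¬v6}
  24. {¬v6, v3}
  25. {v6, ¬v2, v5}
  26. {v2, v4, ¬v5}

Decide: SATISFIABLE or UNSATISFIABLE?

UNSATISFIABLE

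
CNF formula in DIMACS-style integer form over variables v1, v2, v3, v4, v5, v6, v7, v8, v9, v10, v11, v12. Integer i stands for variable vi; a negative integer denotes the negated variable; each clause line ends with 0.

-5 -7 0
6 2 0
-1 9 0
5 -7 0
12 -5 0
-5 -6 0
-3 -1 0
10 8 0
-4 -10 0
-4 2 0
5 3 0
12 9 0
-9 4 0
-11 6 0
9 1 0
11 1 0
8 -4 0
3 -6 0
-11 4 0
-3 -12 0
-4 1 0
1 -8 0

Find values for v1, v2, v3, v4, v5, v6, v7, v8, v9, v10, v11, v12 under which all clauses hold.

Pure literal: v2 appears only positively; assign v2 = True.
v7 occurs only negated in the remaining clauses — set v7 = False.
Branch on v1: take v1 = True.
  then v9 is forced to True.
  then v3 is forced to False.
  then v5 is forced to True.
  then v12 is forced to True.
  then v6 is forced to False.
  then v4 is forced to True.
  then v10 is forced to False.
  then v8 is forced to True.
  then v11 is forced to False.
Every clause has at least one true literal under this assignment.

v1=1  v2=1  v3=0  v4=1  v5=1  v6=0  v7=0  v8=1  v9=1  v10=0  v11=0  v12=1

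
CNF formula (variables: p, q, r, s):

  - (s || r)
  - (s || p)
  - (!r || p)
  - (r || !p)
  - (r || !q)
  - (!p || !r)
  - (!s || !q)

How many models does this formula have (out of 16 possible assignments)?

1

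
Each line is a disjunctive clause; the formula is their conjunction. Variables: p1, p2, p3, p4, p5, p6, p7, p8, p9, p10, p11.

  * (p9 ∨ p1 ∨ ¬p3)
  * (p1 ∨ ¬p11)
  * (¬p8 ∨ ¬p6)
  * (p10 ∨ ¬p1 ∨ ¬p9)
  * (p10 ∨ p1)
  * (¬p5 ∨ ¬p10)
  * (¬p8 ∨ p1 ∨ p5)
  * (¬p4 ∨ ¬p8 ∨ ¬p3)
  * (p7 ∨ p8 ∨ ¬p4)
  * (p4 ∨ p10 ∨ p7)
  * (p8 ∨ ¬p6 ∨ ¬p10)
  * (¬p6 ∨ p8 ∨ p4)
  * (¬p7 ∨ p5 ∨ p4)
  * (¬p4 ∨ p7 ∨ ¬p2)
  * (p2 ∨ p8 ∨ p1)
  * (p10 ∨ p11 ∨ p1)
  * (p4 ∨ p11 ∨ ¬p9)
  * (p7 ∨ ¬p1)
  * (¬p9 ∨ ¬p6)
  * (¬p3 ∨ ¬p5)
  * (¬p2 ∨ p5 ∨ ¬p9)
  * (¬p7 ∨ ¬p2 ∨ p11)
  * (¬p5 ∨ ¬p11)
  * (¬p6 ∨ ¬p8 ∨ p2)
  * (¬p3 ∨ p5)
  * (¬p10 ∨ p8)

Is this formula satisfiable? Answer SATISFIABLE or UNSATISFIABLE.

p3 occurs only negated in the remaining clauses — set p3 = False.
Pure literal: p6 appears only negated; assign p6 = False.
Try p1 = True.
  then p7 is forced to True.
The remaining clauses are satisfied by p2 = False, p4 = True, p5 = True, p8 = True, p9 = False, p10 = False, p11 = False.
So p1=1, p2=0, p3=0, p4=1, p5=1, p6=0, p7=1, p8=1, p9=0, p10=0, p11=0 is a satisfying assignment.

SATISFIABLE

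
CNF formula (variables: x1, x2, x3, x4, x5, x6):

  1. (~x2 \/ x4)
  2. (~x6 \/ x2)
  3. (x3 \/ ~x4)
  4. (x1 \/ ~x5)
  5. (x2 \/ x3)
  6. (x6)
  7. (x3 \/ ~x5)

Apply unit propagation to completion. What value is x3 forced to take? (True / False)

True

(x6) stands alone — x6 = True.
(x2 \/ ~x6): since x6 = True, the clause reduces to (x2). x2 = True.
(x4 \/ ~x2) with x2 = True leaves only x4, so x4 = True.
In (x3 \/ ~x4), ~x4 is now false; x3 must hold, so x3 = True.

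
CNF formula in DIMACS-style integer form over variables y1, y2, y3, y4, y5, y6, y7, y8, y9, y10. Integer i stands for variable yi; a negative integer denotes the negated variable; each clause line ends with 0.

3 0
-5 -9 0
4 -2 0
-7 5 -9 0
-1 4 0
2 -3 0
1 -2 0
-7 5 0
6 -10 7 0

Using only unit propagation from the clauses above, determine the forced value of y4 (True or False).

(y3) stands alone — y3 = True.
(!y3 || y2): since y3 = True, the clause reduces to (y2). y2 = True.
From (!y2 || y4) and y2 = True: y4 = True.

True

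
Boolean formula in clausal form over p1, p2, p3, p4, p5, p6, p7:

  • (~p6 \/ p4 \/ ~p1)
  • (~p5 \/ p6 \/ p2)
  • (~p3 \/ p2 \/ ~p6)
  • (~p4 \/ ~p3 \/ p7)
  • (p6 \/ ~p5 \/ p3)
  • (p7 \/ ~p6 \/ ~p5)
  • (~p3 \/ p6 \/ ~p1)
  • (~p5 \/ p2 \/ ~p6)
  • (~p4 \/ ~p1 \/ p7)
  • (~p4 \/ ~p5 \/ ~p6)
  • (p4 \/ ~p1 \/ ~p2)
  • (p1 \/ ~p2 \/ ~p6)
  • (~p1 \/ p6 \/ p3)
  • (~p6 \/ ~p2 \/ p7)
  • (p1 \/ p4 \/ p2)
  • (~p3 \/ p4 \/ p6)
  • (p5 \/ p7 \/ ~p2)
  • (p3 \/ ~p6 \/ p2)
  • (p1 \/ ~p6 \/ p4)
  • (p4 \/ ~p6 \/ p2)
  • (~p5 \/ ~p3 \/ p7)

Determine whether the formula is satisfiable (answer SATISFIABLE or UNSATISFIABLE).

SATISFIABLE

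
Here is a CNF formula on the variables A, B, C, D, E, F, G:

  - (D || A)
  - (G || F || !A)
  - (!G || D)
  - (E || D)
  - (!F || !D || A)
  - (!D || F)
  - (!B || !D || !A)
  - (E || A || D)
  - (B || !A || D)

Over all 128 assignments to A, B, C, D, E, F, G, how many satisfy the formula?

Split on D, then A.
  D=1, A=1: forces B=0; F=1; C, E, G free → 2^3 = 8.
  D=1, A=0: a clause becomes empty — 0.
  D=0, A=1: remaining (B,C,E,F,G) ∈ {(1,0,1,1,0); (1,1,1,1,0)} — 2.
  D=0, A=0: a clause becomes empty — 0.
Total: 8 + 0 + 2 + 0 = 10.

10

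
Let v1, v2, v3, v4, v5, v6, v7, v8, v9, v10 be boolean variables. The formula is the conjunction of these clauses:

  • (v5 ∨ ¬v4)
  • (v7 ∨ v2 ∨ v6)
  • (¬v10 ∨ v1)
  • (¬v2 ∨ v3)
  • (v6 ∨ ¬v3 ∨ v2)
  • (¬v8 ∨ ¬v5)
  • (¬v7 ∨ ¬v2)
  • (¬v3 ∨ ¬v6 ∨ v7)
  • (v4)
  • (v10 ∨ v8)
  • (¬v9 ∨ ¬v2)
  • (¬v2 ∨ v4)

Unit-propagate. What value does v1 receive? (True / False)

True

Unit clause (v4) sets v4 = True.
(¬v4 ∨ v5): since v4 = True, the clause reduces to (v5). v5 = True.
(¬v8 ∨ ¬v5) with v5 = True leaves only ¬v8, so v8 = False.
(v8 ∨ v10): since v8 = False, the clause reduces to (v10). v10 = True.
(¬v10 ∨ v1) with v10 = True leaves only v1, so v1 = True.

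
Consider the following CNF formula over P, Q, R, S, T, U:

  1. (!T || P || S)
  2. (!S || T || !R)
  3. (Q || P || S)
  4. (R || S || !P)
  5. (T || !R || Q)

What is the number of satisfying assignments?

34

Split on S, then P.
  S=T, P=T: Q, U free; 3 ways for (R,T) × 2^2 = 12.
  S=T, P=F: Q, U free; 3 ways for (R,T) × 2^2 = 12.
  S=F, P=T: U free; 3 ways for (Q,R,T) × 2^1 = 6.
  S=F, P=F: remaining (Q,R,T,U) ∈ {(T,F,F,F); (T,F,F,T); (T,T,F,F); (T,T,F,T)} — 4.
Total: 12 + 12 + 6 + 4 = 34.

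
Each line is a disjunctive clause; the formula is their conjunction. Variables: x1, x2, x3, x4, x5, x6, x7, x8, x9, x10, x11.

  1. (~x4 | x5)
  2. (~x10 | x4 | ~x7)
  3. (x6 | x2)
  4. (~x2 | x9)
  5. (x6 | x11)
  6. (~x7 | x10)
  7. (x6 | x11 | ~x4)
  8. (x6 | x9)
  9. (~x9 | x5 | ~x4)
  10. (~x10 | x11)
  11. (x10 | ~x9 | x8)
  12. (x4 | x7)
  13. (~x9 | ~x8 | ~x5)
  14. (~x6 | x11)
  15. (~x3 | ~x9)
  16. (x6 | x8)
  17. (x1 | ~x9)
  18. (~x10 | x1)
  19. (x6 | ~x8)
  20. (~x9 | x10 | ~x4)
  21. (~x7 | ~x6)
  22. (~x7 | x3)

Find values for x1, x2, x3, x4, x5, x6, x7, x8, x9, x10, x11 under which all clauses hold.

x1=True, x2=False, x3=False, x4=True, x5=True, x6=True, x7=False, x8=False, x9=True, x10=True, x11=True

x1 occurs only positively in the remaining clauses — set x1 = True.
x11 occurs only positively in the remaining clauses — set x11 = True.
Branch on x2: take x2 = False.
  then x6 is forced to True.
  then x7 is forced to False.
  then x4 is forced to True.
  then x5 is forced to True.
Try x3 = False.
For the remaining variables, x8 = False, x9 = True, x10 = True works.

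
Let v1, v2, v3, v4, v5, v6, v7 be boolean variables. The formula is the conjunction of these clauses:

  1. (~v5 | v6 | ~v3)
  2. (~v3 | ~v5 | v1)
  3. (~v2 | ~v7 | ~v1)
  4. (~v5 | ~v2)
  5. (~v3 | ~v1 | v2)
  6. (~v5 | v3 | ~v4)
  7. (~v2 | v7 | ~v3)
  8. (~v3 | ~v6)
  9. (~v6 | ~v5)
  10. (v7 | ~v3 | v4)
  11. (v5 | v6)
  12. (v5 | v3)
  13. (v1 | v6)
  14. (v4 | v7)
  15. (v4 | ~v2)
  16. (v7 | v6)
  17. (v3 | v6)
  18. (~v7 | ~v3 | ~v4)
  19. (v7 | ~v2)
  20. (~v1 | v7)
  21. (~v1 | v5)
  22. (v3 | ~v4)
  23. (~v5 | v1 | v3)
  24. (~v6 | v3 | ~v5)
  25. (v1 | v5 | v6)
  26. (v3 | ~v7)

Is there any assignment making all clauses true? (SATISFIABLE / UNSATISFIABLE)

v3 = True:
  propagation gives v6=False, v5=False; an empty clause results — contradiction.
v3 = False:
  propagation gives v5=True, v2=False, v4=False, v6=False; an empty clause results — contradiction.
Every branch closes, so no satisfying assignment exists.

UNSATISFIABLE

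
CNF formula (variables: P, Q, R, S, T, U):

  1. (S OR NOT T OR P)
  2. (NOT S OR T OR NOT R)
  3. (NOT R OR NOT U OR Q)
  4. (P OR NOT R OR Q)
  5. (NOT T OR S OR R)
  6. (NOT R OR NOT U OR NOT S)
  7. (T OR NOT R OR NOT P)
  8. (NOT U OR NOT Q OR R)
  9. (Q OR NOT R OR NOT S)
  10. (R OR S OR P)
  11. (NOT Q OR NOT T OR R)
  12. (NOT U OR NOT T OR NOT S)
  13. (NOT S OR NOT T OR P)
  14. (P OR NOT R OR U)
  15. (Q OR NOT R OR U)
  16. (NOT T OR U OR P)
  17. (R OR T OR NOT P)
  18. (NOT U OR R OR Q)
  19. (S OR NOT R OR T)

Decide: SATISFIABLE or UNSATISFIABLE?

Set P = True and propagate.
Set Q = False and propagate.
Set R = False and propagate.
  then T is forced to True.
  then S is forced to True.
  then U is forced to False.
So P=1, Q=0, R=0, S=1, T=1, U=0 is a satisfying assignment.

SATISFIABLE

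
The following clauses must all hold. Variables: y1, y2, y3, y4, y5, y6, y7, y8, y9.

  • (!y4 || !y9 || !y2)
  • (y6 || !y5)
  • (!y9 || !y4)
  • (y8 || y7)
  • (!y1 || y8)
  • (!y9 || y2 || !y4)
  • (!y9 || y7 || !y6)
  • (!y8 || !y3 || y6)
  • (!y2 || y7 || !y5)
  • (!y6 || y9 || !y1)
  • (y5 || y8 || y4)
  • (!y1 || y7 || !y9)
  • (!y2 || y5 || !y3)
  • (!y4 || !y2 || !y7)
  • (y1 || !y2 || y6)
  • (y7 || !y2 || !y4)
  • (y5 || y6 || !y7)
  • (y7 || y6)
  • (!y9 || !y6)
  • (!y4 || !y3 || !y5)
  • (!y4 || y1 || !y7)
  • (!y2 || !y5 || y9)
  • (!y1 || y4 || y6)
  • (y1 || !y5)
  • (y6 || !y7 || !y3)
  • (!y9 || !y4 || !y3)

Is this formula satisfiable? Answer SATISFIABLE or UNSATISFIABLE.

SATISFIABLE

y3 occurs only negated in the remaining clauses — set y3 = False.
Branch on y1: take y1 = False.
  then y5 is forced to False.
Set y2 = False and propagate.
Set y4 = False and propagate.
  then y8 is forced to True.
For the remaining variables, y6 = True, y7 = True, y9 = False works.
So y1 = F, y2 = F, y3 = F, y4 = F, y5 = F, y6 = T, y7 = T, y8 = T, y9 = F is a satisfying assignment.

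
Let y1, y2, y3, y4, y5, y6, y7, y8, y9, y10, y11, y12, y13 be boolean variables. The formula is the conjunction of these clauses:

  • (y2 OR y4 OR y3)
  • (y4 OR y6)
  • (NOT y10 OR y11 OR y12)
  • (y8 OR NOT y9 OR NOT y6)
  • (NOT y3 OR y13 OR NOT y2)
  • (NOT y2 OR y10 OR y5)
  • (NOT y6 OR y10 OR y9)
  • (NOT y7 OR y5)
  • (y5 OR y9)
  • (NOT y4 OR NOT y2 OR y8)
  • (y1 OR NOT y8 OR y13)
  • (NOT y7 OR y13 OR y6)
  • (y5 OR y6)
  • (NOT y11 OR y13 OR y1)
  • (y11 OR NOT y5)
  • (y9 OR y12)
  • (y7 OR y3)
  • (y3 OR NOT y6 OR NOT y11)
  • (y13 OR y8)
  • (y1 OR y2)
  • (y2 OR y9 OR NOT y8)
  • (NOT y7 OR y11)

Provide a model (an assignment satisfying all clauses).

y1 = F, y2 = T, y3 = T, y4 = T, y5 = T, y6 = T, y7 = F, y8 = T, y9 = T, y10 = T, y11 = T, y12 = F, y13 = T

Pure literal: y13 appears only positively; assign y13 = True.
Set y1 = False and propagate.
  then y2 is forced to True.
Branch on y3: take y3 = True.
Branch on y4: take y4 = True.
  then y8 is forced to True.
For the remaining variables, y5 = True, y6 = True, y7 = False, y9 = True, y10 = True, y11 = True, y12 = False works.
Every clause has at least one true literal under this assignment.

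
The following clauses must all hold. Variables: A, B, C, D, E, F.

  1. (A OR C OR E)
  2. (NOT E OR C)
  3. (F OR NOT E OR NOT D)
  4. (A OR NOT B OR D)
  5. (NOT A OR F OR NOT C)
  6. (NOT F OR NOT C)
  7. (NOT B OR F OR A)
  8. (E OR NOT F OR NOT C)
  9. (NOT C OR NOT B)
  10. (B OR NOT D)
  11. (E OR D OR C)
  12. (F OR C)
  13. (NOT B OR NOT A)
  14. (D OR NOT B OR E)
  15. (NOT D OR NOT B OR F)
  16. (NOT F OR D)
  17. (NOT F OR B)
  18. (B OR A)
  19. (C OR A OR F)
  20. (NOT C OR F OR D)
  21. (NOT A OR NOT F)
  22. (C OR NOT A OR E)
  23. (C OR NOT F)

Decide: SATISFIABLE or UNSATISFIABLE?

F = True:
  propagation gives C=False; an empty clause results — contradiction.
F = False:
  propagation gives C=True, A=False, B=False; an empty clause results — contradiction.
Every branch closes, so no satisfying assignment exists.

UNSATISFIABLE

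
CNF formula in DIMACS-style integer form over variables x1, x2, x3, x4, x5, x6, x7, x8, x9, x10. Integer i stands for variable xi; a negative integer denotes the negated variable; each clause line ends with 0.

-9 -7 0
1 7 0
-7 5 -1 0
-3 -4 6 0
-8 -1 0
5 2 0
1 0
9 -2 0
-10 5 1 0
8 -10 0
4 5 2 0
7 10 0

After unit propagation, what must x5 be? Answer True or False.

True

(x1) is a unit clause: x1 = True.
(~x1 \/ ~x8) with x1 = True leaves only ~x8, so x8 = False.
In (x8 \/ ~x10), x8 is now false; ~x10 must hold, so x10 = False.
In (x7 \/ x10), x10 is now false; x7 must hold, so x7 = True.
(~x7 \/ ~x9) with x7 = True leaves only ~x9, so x9 = False.
(~x1 \/ ~x7 \/ x5) with x7 = True, x1 = True leaves only x5, so x5 = True.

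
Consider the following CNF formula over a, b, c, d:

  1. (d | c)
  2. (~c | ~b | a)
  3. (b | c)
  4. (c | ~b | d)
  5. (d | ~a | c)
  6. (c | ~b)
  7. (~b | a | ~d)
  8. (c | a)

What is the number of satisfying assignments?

6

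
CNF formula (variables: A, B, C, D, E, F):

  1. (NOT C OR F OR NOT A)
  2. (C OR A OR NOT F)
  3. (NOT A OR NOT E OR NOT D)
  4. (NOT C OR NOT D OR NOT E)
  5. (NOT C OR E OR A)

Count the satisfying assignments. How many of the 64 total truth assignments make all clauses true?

30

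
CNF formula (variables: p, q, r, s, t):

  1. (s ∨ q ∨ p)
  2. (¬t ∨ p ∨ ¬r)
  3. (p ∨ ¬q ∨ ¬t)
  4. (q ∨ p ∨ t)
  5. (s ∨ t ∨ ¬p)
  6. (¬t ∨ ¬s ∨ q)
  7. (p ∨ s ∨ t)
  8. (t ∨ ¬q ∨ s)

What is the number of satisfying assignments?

12

Split on t, then p.
  t=T, p=T: r free; 3 ways for (q,s) × 2^1 = 6.
  t=T, p=F: a clause becomes empty — 0.
  t=F, p=T: remaining (q,r,s) ∈ {(F,F,T); (F,T,T); (T,F,T); (T,T,T)} — 4.
  t=F, p=F: remaining (q,r,s) ∈ {(T,F,T); (T,T,T)} — 2.
Total: 6 + 0 + 4 + 2 = 12.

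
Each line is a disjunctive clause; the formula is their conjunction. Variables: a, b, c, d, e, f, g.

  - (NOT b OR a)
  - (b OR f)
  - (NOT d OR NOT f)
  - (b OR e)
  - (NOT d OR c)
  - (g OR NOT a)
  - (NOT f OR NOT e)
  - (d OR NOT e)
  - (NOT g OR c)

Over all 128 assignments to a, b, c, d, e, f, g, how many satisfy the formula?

4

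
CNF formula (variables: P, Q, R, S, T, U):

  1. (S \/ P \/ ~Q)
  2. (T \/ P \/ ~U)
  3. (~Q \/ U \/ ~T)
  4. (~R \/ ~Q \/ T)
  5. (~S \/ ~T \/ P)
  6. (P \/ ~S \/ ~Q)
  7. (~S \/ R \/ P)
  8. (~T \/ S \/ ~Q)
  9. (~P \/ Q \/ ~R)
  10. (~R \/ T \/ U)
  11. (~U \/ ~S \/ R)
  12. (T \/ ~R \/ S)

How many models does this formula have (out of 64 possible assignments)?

15

Case analysis on S and T:
  S=T, T=T: remaining (P,Q,R,U) ∈ {(T,F,F,F); (T,T,T,T)} — 2.
  S=T, T=F: remaining (P,Q,R,U) ∈ {(T,F,F,F); (T,T,F,F)} — 2.
  S=F, T=T: U free; 3 ways for (P,Q,R) × 2^1 = 6.
  S=F, T=F: 5 of the 16 assignments to (P,Q,R,U) work.
Total: 2 + 2 + 6 + 5 = 15.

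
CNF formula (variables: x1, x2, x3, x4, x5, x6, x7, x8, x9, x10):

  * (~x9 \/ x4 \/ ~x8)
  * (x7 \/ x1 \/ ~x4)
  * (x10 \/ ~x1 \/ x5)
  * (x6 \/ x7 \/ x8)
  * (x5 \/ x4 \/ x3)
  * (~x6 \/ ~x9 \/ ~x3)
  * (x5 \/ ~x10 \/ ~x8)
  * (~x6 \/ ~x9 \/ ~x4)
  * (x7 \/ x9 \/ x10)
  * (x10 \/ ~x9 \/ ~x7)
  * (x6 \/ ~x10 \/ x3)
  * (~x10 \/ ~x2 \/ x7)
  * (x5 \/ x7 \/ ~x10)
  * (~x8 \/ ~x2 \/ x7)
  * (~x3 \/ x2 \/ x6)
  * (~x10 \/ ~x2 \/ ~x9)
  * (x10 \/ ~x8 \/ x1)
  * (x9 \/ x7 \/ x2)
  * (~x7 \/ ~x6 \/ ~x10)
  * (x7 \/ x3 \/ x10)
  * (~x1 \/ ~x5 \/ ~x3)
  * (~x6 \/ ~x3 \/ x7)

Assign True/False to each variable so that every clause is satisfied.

x1 = F, x2 = T, x3 = F, x4 = T, x5 = T, x6 = T, x7 = T, x8 = F, x9 = F, x10 = F

Set x1 = False and propagate.
For the remaining variables, x2 = True, x3 = False, x4 = True, x5 = True, x6 = True, x7 = True, x8 = False, x9 = False, x10 = False works.
Check each clause:
  1. (~x8 \/ ~x9 \/ x4) — ~x8 is true.
  2. (x1 \/ ~x4 \/ x7) — x7 is true.
  3. (x10 \/ x5 \/ ~x1) — x5 is true.
  4. (x6 \/ x8 \/ x7) — x6 is true.
  5. (x3 \/ x4 \/ x5) — x4 is true.
  6. (~x9 \/ ~x6 \/ ~x3) — ~x3 is true.
  7. (~x10 \/ x5 \/ ~x8) — ~x8 is true.
  8. (~x4 \/ ~x9 \/ ~x6) — ~x9 is true.
  9. (x9 \/ x10 \/ x7) — x7 is true.
  10. (x10 \/ ~x9 \/ ~x7) — ~x9 is true.
  11. (x6 \/ ~x10 \/ x3) — x6 is true.
  12. (~x10 \/ x7 \/ ~x2) — x7 is true.
  13. (x5 \/ x7 \/ ~x10) — x5 is true.
  14. (~x8 \/ ~x2 \/ x7) — ~x8 is true.
  15. (~x3 \/ x6 \/ x2) — x2 is true.
  16. (~x9 \/ ~x2 \/ ~x10) — ~x10 is true.
  17. (x1 \/ ~x8 \/ x10) — ~x8 is true.
  18. (x7 \/ x9 \/ x2) — x2 is true.
  19. (~x10 \/ ~x6 \/ ~x7) — ~x10 is true.
  20. (x10 \/ x3 \/ x7) — x7 is true.
  21. (~x3 \/ ~x5 \/ ~x1) — ~x3 is true.
  22. (x7 \/ ~x6 \/ ~x3) — ~x3 is true.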